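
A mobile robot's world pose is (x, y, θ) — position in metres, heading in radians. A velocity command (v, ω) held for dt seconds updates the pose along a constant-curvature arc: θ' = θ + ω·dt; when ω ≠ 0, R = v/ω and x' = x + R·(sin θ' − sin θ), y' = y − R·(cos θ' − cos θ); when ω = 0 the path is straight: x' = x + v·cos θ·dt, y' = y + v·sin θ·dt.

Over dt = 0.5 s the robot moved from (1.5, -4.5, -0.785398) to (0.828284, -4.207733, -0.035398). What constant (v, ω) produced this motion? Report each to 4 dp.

Δθ = -0.035398 − -0.785398 = 0.750000
ω = Δθ/dt = 0.750000/0.5 = 1.5000
R = Δx/(sin θ' − sin θ) = -1.0000
v = R·ω = -1.0000·1.5000 = -1.5000

v = -1.5000, ω = 1.5000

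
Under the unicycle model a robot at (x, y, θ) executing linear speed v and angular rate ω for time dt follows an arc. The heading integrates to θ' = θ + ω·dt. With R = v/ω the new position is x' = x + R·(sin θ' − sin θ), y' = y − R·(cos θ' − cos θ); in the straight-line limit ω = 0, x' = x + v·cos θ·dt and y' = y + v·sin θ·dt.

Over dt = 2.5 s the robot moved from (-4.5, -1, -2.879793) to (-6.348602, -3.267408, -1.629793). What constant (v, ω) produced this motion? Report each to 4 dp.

Δθ = -1.629793 − -2.879793 = 1.250000
ω = Δθ/dt = 1.250000/2.5 = 0.5000
R = −Δy/(cos θ' − cos θ) = 2.5000
v = R·ω = 2.5000·0.5000 = 1.2500

v = 1.2500, ω = 0.5000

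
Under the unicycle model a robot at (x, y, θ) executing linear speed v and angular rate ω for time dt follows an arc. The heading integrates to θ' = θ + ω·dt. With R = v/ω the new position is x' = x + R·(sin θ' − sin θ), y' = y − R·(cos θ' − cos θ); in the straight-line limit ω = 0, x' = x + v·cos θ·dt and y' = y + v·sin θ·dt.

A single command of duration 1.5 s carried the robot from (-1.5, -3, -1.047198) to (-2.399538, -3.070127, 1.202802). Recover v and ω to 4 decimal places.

Δθ = 1.202802 − -1.047198 = 2.250000
ω = Δθ/dt = 2.250000/1.5 = 1.5000
R = Δx/(sin θ' − sin θ) = -0.5000
v = R·ω = -0.5000·1.5000 = -0.7500

v = -0.7500, ω = 1.5000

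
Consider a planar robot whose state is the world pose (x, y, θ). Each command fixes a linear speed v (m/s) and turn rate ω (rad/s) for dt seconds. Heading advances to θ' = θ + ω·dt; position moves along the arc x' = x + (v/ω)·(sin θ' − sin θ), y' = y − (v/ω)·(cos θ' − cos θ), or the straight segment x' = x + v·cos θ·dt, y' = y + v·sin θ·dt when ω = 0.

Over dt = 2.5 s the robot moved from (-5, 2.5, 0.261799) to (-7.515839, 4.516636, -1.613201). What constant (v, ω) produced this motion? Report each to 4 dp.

Δθ = -1.613201 − 0.261799 = -1.875000
ω = Δθ/dt = -1.875000/2.5 = -0.7500
R = Δx/(sin θ' − sin θ) = 2.0000
v = R·ω = 2.0000·-0.7500 = -1.5000

v = -1.5000, ω = -0.7500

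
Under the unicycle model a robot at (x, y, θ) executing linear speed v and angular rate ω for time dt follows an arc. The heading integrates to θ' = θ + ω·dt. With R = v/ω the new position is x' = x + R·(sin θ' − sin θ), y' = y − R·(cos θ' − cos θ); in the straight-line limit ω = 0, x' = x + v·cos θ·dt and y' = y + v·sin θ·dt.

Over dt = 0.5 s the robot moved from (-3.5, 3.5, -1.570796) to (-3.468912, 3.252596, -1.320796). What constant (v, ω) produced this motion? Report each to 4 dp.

v = 0.5000, ω = 0.5000

Δθ = -1.320796 − -1.570796 = 0.250000
ω = Δθ/dt = 0.250000/0.5 = 0.5000
R = −Δy/(cos θ' − cos θ) = 1.0000
v = R·ω = 1.0000·0.5000 = 0.5000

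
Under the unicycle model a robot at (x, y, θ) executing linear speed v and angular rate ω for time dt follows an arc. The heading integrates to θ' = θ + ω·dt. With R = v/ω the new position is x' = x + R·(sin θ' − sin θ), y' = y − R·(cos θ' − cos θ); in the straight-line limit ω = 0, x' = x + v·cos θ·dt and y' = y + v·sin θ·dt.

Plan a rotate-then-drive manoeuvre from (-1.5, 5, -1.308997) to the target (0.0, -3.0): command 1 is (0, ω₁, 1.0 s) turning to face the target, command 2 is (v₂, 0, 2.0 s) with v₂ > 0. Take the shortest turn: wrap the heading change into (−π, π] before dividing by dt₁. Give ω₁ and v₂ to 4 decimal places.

heading to target = atan2(-3−5, 0−-1.5) = -1.3854
Δθ = wrap(-1.3854 − -1.3090) = -0.0765; ω₁ = Δθ/dt₁ = -0.0765
distance = √((0−-1.5)² + (-3−5)²) = 8.1394; v₂ = distance/dt₂ = 4.0697

ω₁ = -0.0765, v₂ = 4.0697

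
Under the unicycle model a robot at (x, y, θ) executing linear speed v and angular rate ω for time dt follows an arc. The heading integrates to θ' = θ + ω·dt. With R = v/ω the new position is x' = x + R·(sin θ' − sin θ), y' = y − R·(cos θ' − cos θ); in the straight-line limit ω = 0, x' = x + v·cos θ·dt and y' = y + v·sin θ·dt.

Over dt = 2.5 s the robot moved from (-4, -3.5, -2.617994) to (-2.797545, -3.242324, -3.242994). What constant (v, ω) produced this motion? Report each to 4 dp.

Δθ = -3.242994 − -2.617994 = -0.625000
ω = Δθ/dt = -0.625000/2.5 = -0.2500
R = Δx/(sin θ' − sin θ) = 2.0000
v = R·ω = 2.0000·-0.2500 = -0.5000

v = -0.5000, ω = -0.2500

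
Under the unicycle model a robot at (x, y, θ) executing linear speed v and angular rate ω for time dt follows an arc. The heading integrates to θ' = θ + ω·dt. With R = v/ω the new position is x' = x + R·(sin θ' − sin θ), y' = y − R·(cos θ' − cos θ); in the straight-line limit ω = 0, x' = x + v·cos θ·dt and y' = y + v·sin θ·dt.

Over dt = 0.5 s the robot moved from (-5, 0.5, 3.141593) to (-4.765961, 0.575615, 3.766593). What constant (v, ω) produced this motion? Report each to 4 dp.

Δθ = 3.766593 − 3.141593 = 0.625000
ω = Δθ/dt = 0.625000/0.5 = 1.2500
R = Δx/(sin θ' − sin θ) = -0.4000
v = R·ω = -0.4000·1.2500 = -0.5000

v = -0.5000, ω = 1.2500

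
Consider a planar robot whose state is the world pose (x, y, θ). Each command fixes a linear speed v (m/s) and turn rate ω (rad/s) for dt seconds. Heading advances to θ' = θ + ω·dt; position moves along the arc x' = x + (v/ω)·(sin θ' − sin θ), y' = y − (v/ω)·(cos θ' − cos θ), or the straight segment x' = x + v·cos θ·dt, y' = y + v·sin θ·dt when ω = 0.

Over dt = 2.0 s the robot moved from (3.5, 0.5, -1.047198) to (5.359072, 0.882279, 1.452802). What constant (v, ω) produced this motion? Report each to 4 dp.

v = 1.2500, ω = 1.2500

Δθ = 1.452802 − -1.047198 = 2.500000
ω = Δθ/dt = 2.500000/2.0 = 1.2500
R = Δx/(sin θ' − sin θ) = 1.0000
v = R·ω = 1.0000·1.2500 = 1.2500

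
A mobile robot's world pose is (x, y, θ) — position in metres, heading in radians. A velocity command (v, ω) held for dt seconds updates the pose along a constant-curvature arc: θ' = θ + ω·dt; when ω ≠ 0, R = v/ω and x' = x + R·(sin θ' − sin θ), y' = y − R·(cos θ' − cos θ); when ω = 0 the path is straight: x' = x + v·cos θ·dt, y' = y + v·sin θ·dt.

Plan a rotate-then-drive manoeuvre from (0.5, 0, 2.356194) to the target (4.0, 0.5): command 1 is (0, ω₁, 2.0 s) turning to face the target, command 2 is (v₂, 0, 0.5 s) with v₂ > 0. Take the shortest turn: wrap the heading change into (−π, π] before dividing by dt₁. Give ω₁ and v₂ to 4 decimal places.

ω₁ = -1.1071, v₂ = 7.0711

heading to target = atan2(0.5−0, 4−0.5) = 0.1419
Δθ = wrap(0.1419 − 2.3562) = -2.2143; ω₁ = Δθ/dt₁ = -1.1071
distance = √((4−0.5)² + (0.5−0)²) = 3.5355; v₂ = distance/dt₂ = 7.0711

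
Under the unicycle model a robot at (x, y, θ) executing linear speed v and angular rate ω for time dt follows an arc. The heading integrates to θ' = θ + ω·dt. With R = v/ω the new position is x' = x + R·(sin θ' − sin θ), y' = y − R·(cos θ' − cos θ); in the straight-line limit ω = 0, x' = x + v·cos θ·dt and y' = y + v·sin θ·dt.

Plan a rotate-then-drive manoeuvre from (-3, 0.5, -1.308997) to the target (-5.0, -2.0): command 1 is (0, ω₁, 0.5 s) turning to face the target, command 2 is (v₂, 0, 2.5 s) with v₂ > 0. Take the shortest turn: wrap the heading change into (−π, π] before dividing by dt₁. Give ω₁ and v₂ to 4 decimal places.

heading to target = atan2(-2−0.5, -5−-3) = -2.2455
Δθ = wrap(-2.2455 − -1.3090) = -0.9365; ω₁ = Δθ/dt₁ = -1.8731
distance = √((-5−-3)² + (-2−0.5)²) = 3.2016; v₂ = distance/dt₂ = 1.2806

ω₁ = -1.8731, v₂ = 1.2806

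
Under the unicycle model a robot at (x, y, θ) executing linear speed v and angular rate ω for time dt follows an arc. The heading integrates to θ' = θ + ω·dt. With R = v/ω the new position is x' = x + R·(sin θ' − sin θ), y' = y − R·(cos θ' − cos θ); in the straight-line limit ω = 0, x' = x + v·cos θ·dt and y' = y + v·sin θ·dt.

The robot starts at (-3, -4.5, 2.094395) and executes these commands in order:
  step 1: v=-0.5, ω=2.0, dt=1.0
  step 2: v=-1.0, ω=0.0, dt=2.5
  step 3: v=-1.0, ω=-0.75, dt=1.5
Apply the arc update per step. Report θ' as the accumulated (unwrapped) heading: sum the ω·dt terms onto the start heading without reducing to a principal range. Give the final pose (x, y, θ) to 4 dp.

(0.1840, -1.9412, 2.9694)

step 1: θ'=4.0944 (R=-0.2500) → pose (-2.5797, -4.5199, 4.0944)
step 2: θ'=4.0944 (straight) → pose (-1.1312, -2.4822, 4.0944)
step 3: θ'=2.9694 (R=1.3333) → pose (0.1840, -1.9412, 2.9694)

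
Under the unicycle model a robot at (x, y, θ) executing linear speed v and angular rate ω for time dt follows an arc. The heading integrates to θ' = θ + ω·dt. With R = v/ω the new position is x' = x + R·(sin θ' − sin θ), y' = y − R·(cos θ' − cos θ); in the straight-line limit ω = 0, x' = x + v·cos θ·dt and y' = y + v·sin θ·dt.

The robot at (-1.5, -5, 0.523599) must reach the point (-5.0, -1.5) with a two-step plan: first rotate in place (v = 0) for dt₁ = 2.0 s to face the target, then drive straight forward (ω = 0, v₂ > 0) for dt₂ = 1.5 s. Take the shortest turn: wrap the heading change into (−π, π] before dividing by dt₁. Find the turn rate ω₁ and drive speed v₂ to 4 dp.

heading to target = atan2(-1.5−-5, -5−-1.5) = 2.3562
Δθ = wrap(2.3562 − 0.5236) = 1.8326; ω₁ = Δθ/dt₁ = 0.9163
distance = √((-5−-1.5)² + (-1.5−-5)²) = 4.9497; v₂ = distance/dt₂ = 3.2998

ω₁ = 0.9163, v₂ = 3.2998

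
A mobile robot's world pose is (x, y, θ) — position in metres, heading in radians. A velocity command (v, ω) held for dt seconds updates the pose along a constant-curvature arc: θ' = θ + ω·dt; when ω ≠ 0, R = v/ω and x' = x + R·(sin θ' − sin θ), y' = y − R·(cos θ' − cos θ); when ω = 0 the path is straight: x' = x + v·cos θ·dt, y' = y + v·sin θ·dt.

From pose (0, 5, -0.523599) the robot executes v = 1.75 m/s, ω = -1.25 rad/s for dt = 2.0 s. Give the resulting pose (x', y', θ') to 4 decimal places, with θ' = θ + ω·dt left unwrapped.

θ' = -0.5236 + -1.25·2.0 = -3.0236
R = v/ω = 1.75/-1.25 = -1.4000
x' = 0 + -1.4000·(sin -3.0236 − sin -0.5236) = -0.5352
y' = 5 − -1.4000·(cos -3.0236 − cos -0.5236) = 2.3973

(-0.5352, 2.3973, -3.0236)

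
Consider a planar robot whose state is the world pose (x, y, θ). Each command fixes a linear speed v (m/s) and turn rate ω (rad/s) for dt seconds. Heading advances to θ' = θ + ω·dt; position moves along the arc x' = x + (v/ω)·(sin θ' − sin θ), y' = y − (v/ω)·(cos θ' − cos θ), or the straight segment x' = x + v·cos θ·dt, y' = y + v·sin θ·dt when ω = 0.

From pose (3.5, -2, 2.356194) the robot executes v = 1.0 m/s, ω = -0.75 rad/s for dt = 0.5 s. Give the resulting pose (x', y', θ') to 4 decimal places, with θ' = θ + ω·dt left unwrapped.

θ' = 2.3562 + -0.75·0.5 = 1.9812
R = v/ω = 1.0/-0.75 = -1.3333
x' = 3.5 + -1.3333·(sin 1.9812 − sin 2.3562) = 3.2202
y' = -2 − -1.3333·(cos 1.9812 − cos 2.3562) = -1.5892

(3.2202, -1.5892, 1.9812)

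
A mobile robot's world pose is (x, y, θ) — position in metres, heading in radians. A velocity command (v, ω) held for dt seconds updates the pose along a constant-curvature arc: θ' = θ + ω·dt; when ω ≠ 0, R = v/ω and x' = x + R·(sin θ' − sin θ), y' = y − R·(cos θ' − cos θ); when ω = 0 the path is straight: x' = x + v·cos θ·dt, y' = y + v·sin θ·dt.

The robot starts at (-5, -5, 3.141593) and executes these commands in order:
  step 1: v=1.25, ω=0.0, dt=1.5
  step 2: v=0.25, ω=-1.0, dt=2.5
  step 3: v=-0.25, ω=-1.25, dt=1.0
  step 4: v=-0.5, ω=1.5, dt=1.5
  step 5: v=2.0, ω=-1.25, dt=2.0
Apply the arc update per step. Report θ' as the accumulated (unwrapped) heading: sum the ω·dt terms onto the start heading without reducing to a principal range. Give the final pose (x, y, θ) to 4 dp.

step 1: θ'=3.1416 (straight) → pose (-6.8750, -5.0000, 3.1416)
step 2: θ'=0.6416 (R=-0.2500) → pose (-7.0246, -4.5497, 0.6416)
step 3: θ'=-0.6084 (R=0.2000) → pose (-7.2586, -4.5536, -0.6084)
step 4: θ'=1.6416 (R=-0.3333) → pose (-7.7816, -4.8507, 1.6416)
step 5: θ'=-0.8584 (R=-1.6000) → pose (-4.9748, -3.6917, -0.8584)

(-4.9748, -3.6917, -0.8584)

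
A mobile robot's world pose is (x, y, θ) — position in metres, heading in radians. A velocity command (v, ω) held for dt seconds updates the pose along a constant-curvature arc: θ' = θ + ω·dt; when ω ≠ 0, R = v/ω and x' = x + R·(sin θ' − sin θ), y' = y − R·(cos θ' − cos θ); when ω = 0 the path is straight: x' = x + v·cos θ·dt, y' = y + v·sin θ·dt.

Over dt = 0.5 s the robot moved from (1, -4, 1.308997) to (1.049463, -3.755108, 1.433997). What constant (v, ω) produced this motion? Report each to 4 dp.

Δθ = 1.433997 − 1.308997 = 0.125000
ω = Δθ/dt = 0.125000/0.5 = 0.2500
R = −Δy/(cos θ' − cos θ) = 2.0000
v = R·ω = 2.0000·0.2500 = 0.5000

v = 0.5000, ω = 0.2500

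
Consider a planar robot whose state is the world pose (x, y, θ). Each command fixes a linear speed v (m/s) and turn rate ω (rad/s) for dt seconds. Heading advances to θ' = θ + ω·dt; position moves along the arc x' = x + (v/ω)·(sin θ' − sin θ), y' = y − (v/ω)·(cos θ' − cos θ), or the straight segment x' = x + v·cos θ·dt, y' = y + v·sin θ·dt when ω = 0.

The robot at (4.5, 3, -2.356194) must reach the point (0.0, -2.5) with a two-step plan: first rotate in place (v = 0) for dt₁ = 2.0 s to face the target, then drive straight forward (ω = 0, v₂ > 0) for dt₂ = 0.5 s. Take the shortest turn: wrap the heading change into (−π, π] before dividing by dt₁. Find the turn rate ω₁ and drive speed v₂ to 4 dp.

heading to target = atan2(-2.5−3, 0−4.5) = -2.2565
Δθ = wrap(-2.2565 − -2.3562) = 0.0997; ω₁ = Δθ/dt₁ = 0.0498
distance = √((0−4.5)² + (-2.5−3)²) = 7.1063; v₂ = distance/dt₂ = 14.2127

ω₁ = 0.0498, v₂ = 14.2127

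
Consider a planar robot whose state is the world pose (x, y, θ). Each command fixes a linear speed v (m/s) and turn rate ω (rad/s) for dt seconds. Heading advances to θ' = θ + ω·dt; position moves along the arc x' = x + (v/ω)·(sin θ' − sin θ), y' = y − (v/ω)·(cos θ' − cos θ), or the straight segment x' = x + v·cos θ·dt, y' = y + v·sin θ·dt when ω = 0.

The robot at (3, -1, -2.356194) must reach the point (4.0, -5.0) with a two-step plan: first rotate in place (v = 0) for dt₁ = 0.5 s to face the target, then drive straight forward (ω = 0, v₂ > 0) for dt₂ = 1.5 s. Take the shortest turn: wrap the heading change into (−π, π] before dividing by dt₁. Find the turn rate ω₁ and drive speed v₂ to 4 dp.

ω₁ = 2.0608, v₂ = 2.7487

heading to target = atan2(-5−-1, 4−3) = -1.3258
Δθ = wrap(-1.3258 − -2.3562) = 1.0304; ω₁ = Δθ/dt₁ = 2.0608
distance = √((4−3)² + (-5−-1)²) = 4.1231; v₂ = distance/dt₂ = 2.7487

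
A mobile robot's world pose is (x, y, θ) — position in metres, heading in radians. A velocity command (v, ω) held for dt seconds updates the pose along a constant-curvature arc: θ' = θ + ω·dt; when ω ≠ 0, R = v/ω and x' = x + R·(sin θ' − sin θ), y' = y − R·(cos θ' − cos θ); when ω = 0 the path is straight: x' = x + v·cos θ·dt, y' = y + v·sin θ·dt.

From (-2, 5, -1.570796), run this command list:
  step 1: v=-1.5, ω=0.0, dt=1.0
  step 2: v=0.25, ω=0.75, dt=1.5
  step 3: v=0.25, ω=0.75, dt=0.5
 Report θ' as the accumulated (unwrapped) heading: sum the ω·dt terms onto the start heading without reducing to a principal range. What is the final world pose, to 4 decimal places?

(-1.6902, 6.1675, -0.0708)

step 1: θ'=-1.5708 (straight) → pose (-2.0000, 6.5000, -1.5708)
step 2: θ'=-0.4458 (R=0.3333) → pose (-1.8104, 6.1992, -0.4458)
step 3: θ'=-0.0708 (R=0.3333) → pose (-1.6902, 6.1675, -0.0708)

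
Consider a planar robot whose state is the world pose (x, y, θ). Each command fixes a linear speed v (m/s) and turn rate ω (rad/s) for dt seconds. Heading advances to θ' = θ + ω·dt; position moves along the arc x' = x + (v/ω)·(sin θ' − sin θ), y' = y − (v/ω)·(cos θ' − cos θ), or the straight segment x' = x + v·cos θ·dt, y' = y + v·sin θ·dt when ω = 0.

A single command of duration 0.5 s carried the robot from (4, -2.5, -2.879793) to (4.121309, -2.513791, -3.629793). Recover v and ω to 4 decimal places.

Δθ = -3.629793 − -2.879793 = -0.750000
ω = Δθ/dt = -0.750000/0.5 = -1.5000
R = Δx/(sin θ' − sin θ) = 0.1667
v = R·ω = 0.1667·-1.5000 = -0.2500

v = -0.2500, ω = -1.5000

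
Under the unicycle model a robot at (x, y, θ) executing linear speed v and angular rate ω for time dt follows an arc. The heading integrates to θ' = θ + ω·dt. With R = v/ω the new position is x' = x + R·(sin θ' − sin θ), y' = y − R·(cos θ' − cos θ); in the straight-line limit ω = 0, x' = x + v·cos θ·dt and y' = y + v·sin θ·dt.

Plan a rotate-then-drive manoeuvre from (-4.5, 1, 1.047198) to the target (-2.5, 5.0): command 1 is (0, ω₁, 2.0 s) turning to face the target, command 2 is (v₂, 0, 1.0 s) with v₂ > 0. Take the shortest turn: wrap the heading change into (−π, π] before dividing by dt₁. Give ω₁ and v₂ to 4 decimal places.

ω₁ = 0.0300, v₂ = 4.4721

heading to target = atan2(5−1, -2.5−-4.5) = 1.1071
Δθ = wrap(1.1071 − 1.0472) = 0.0600; ω₁ = Δθ/dt₁ = 0.0300
distance = √((-2.5−-4.5)² + (5−1)²) = 4.4721; v₂ = distance/dt₂ = 4.4721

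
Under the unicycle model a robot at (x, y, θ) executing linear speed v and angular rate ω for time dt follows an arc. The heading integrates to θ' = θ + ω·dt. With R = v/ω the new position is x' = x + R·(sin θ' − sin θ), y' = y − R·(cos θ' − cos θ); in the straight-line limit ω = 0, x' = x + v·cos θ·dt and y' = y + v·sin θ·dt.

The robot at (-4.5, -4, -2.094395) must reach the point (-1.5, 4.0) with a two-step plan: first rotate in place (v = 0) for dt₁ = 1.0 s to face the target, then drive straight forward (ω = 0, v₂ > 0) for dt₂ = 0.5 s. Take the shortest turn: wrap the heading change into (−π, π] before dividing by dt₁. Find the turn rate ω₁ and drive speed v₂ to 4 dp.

heading to target = atan2(4−-4, -1.5−-4.5) = 1.2120
Δθ = wrap(1.2120 − -2.0944) = -2.9768; ω₁ = Δθ/dt₁ = -2.9768
distance = √((-1.5−-4.5)² + (4−-4)²) = 8.5440; v₂ = distance/dt₂ = 17.0880

ω₁ = -2.9768, v₂ = 17.0880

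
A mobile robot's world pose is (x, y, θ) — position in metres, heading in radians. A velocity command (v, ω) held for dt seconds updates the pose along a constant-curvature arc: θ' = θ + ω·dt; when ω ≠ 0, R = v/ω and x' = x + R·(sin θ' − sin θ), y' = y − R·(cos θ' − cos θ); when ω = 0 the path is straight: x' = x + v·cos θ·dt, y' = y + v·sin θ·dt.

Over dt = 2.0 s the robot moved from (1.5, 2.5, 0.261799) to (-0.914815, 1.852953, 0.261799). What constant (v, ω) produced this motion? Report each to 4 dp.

v = -1.2500, ω = 0.0000

Δθ = 0.261799 − 0.261799 = 0.000000
ω = Δθ/dt = 0.000000/2.0 = 0.0000
ω = 0 → v = (Δx·cos θ + Δy·sin θ)/dt = -1.2500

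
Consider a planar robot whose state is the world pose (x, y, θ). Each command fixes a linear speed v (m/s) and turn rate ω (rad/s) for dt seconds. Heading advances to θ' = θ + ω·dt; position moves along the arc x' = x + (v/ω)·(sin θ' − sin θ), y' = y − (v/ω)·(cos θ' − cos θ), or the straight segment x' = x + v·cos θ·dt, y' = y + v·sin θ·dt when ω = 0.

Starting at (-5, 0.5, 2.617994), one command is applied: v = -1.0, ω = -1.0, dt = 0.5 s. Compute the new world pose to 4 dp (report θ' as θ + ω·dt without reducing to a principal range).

θ' = 2.6180 + -1.0·0.5 = 2.1180
R = v/ω = -1.0/-1.0 = 1.0000
x' = -5 + 1.0000·(sin 2.1180 − sin 2.6180) = -4.6460
y' = 0.5 − 1.0000·(cos 2.1180 − cos 2.6180) = 0.1543

(-4.6460, 0.1543, 2.1180)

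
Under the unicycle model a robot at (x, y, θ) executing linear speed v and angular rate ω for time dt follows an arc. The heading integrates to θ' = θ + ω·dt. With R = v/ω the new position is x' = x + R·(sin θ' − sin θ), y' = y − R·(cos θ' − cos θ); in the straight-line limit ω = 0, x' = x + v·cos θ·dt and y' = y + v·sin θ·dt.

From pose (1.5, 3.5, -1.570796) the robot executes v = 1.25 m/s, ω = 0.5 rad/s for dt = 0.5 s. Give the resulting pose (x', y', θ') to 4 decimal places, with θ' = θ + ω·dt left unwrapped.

θ' = -1.5708 + 0.5·0.5 = -1.3208
R = v/ω = 1.25/0.5 = 2.5000
x' = 1.5 + 2.5000·(sin -1.3208 − sin -1.5708) = 1.5777
y' = 3.5 − 2.5000·(cos -1.3208 − cos -1.5708) = 2.8815

(1.5777, 2.8815, -1.3208)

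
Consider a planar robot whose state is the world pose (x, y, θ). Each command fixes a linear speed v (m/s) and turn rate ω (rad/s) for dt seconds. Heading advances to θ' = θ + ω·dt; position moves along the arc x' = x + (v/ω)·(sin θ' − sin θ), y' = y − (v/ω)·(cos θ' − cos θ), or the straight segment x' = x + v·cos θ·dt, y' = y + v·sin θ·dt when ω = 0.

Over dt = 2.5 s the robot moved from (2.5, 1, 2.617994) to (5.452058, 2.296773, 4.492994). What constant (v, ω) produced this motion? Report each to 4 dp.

Δθ = 4.492994 − 2.617994 = 1.875000
ω = Δθ/dt = 1.875000/2.5 = 0.7500
R = Δx/(sin θ' − sin θ) = -2.0000
v = R·ω = -2.0000·0.7500 = -1.5000

v = -1.5000, ω = 0.7500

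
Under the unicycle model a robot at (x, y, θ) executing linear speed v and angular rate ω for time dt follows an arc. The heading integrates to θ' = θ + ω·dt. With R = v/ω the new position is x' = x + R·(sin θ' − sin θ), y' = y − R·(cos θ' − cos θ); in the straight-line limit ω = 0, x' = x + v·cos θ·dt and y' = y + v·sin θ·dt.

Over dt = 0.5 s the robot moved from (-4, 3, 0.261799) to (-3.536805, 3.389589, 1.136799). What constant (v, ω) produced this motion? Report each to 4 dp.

Δθ = 1.136799 − 0.261799 = 0.875000
ω = Δθ/dt = 0.875000/0.5 = 1.7500
R = Δx/(sin θ' − sin θ) = 0.7143
v = R·ω = 0.7143·1.7500 = 1.2500

v = 1.2500, ω = 1.7500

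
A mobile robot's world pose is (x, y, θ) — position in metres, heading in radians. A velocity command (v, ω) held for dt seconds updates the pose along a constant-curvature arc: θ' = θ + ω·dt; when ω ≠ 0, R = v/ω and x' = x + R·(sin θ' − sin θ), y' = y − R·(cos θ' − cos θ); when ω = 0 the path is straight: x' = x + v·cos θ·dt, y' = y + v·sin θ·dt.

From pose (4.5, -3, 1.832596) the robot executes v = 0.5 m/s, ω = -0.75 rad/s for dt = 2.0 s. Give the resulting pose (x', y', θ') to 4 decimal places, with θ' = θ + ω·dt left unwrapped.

θ' = 1.8326 + -0.75·2.0 = 0.3326
R = v/ω = 0.5/-0.75 = -0.6667
x' = 4.5 + -0.6667·(sin 0.3326 − sin 1.8326) = 4.9263
y' = -3 − -0.6667·(cos 0.3326 − cos 1.8326) = -2.1973

(4.9263, -2.1973, 0.3326)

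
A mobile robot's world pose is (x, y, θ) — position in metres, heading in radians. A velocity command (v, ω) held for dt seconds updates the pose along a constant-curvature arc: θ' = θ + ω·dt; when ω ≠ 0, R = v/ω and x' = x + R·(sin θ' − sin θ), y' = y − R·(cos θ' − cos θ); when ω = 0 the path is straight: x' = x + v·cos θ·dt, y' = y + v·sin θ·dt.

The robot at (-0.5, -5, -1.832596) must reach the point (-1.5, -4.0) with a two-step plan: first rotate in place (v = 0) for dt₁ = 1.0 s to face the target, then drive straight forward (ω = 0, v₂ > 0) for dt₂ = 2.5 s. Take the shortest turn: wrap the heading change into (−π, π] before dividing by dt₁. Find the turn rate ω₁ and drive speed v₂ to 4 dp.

heading to target = atan2(-4−-5, -1.5−-0.5) = 2.3562
Δθ = wrap(2.3562 − -1.8326) = -2.0944; ω₁ = Δθ/dt₁ = -2.0944
distance = √((-1.5−-0.5)² + (-4−-5)²) = 1.4142; v₂ = distance/dt₂ = 0.5657

ω₁ = -2.0944, v₂ = 0.5657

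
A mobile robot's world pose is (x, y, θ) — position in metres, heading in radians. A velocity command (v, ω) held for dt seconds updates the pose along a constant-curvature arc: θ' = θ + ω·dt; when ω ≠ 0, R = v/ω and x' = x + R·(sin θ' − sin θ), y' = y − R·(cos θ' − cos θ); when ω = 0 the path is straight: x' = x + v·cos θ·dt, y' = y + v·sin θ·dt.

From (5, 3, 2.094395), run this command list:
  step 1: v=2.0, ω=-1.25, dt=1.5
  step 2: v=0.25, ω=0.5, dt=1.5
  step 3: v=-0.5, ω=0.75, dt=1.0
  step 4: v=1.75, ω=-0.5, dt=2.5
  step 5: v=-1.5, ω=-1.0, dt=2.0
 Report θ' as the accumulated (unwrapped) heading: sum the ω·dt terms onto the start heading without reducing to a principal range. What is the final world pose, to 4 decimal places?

(5.9322, 10.0080, -1.5306)

step 1: θ'=0.2194 (R=-1.6000) → pose (6.0374, 5.3616, 0.2194)
step 2: θ'=0.9694 (R=0.5000) → pose (6.3409, 5.5668, 0.9694)
step 3: θ'=1.7194 (R=-0.6667) → pose (6.2312, 5.0909, 1.7194)
step 4: θ'=0.4694 (R=-3.5000) → pose (8.1095, 8.7305, 0.4694)
step 5: θ'=-1.5306 (R=1.5000) → pose (5.9322, 10.0080, -1.5306)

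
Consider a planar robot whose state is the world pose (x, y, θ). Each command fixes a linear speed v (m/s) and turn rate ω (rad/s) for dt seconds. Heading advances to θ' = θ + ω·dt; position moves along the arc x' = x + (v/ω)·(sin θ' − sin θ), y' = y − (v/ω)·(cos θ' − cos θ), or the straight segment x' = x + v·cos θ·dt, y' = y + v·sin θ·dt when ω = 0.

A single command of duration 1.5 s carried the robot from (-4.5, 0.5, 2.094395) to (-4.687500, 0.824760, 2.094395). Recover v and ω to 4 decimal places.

v = 0.2500, ω = 0.0000

Δθ = 2.094395 − 2.094395 = 0.000000
ω = Δθ/dt = 0.000000/1.5 = 0.0000
ω = 0 → v = (Δx·cos θ + Δy·sin θ)/dt = 0.2500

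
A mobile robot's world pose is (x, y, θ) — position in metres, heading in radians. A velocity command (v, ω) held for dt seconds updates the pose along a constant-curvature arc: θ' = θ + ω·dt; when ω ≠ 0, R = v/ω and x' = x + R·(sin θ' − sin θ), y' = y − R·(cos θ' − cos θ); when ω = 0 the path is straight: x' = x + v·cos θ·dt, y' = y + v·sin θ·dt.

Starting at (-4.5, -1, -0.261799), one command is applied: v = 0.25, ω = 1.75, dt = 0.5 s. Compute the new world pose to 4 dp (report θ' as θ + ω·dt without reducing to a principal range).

θ' = -0.2618 + 1.75·0.5 = 0.6132
R = v/ω = 0.25/1.75 = 0.1429
x' = -4.5 + 0.1429·(sin 0.6132 − sin -0.2618) = -4.3808
y' = -1 − 0.1429·(cos 0.6132 − cos -0.2618) = -0.9788

(-4.3808, -0.9788, 0.6132)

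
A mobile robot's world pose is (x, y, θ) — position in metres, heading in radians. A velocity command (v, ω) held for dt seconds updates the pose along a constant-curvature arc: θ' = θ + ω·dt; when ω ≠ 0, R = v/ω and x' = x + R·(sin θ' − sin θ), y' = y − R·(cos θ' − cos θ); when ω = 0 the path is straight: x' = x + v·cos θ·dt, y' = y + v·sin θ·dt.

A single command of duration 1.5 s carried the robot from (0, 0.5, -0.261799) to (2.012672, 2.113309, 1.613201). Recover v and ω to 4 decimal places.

Δθ = 1.613201 − -0.261799 = 1.875000
ω = Δθ/dt = 1.875000/1.5 = 1.2500
R = Δx/(sin θ' − sin θ) = 1.6000
v = R·ω = 1.6000·1.2500 = 2.0000

v = 2.0000, ω = 1.2500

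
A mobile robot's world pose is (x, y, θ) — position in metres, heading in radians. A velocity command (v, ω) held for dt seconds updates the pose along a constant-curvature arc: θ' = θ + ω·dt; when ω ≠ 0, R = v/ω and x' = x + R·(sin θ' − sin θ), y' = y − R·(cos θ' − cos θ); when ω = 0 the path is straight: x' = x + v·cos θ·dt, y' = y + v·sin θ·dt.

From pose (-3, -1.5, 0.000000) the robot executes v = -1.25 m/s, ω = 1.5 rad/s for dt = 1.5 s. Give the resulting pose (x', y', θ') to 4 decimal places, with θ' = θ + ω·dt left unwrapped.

(-3.6484, -2.8568, 2.2500)

θ' = 0.0000 + 1.5·1.5 = 2.2500
R = v/ω = -1.25/1.5 = -0.8333
x' = -3 + -0.8333·(sin 2.2500 − sin 0.0000) = -3.6484
y' = -1.5 − -0.8333·(cos 2.2500 − cos 0.0000) = -2.8568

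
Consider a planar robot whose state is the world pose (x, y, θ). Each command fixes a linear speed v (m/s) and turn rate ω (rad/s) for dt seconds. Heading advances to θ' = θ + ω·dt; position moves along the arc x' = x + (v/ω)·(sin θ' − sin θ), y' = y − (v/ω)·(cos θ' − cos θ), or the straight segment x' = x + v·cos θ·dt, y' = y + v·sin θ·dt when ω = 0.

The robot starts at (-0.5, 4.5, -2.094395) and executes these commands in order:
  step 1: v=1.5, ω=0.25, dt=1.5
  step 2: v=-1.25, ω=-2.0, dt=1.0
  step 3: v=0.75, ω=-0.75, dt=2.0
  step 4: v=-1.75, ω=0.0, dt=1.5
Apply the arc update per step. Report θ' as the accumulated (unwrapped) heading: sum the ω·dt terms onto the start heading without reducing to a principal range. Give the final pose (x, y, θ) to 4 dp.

(-1.8809, 1.8478, -5.2194)

step 1: θ'=-1.7194 (R=6.0000) → pose (-1.2377, 2.3883, -1.7194)
step 2: θ'=-3.7194 (R=0.6250) → pose (-0.2782, 2.8193, -3.7194)
step 3: θ'=-5.2194 (R=-1.0000) → pose (-0.6063, 4.1425, -5.2194)
step 4: θ'=-5.2194 (straight) → pose (-1.8809, 1.8478, -5.2194)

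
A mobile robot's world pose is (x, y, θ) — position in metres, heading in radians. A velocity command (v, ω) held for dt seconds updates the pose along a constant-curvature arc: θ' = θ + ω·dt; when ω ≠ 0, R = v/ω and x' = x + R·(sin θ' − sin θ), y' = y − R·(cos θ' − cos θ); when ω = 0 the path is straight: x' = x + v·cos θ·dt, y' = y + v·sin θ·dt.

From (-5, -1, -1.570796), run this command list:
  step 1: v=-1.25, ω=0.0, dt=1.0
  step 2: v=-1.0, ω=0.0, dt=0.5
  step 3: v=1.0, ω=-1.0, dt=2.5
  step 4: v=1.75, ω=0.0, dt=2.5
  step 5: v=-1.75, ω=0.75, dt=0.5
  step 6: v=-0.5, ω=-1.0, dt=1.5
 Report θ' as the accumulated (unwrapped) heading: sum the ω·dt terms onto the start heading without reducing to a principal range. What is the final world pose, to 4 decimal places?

(-8.5985, 2.4113, -5.1958)

step 1: θ'=-1.5708 (straight) → pose (-5.0000, 0.2500, -1.5708)
step 2: θ'=-1.5708 (straight) → pose (-5.0000, 0.7500, -1.5708)
step 3: θ'=-4.0708 (R=-1.0000) → pose (-6.8011, 0.1515, -4.0708)
step 4: θ'=-4.0708 (straight) → pose (-9.4195, 3.6565, -4.0708)
step 5: θ'=-3.6958 (R=-2.3333) → pose (-8.7781, 3.0689, -3.6958)
step 6: θ'=-5.1958 (R=0.5000) → pose (-8.5985, 2.4113, -5.1958)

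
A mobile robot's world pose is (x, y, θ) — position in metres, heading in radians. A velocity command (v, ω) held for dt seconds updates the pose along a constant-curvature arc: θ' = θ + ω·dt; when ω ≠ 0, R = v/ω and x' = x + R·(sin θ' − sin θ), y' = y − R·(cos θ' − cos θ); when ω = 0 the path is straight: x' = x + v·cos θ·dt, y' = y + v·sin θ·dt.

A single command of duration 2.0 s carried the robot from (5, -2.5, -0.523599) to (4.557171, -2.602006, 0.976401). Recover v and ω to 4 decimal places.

Δθ = 0.976401 − -0.523599 = 1.500000
ω = Δθ/dt = 1.500000/2.0 = 0.7500
R = Δx/(sin θ' − sin θ) = -0.3333
v = R·ω = -0.3333·0.7500 = -0.2500

v = -0.2500, ω = 0.7500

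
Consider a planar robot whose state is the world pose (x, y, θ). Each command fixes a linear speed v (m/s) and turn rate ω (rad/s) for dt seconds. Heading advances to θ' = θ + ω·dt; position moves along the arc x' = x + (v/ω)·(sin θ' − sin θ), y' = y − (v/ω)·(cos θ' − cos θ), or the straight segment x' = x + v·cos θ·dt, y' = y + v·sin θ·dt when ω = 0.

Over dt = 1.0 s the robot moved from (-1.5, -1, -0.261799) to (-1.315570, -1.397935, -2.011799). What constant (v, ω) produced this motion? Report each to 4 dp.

Δθ = -2.011799 − -0.261799 = -1.750000
ω = Δθ/dt = -1.750000/1.0 = -1.7500
R = −Δy/(cos θ' − cos θ) = -0.2857
v = R·ω = -0.2857·-1.7500 = 0.5000

v = 0.5000, ω = -1.7500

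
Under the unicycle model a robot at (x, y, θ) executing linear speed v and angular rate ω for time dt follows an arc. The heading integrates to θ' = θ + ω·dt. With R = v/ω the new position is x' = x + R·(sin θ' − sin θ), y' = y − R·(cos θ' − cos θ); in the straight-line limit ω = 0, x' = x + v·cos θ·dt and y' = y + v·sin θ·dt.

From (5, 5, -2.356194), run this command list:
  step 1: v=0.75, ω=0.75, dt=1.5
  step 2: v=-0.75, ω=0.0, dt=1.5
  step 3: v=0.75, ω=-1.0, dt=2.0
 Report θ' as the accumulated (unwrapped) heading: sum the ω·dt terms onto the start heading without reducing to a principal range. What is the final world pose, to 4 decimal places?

(3.6152, 4.0237, -3.2312)

step 1: θ'=-1.2312 (R=1.0000) → pose (4.7642, 3.9598, -1.2312)
step 2: θ'=-1.2312 (straight) → pose (4.3895, 5.0205, -1.2312)
step 3: θ'=-3.2312 (R=-0.7500) → pose (3.6152, 4.0237, -3.2312)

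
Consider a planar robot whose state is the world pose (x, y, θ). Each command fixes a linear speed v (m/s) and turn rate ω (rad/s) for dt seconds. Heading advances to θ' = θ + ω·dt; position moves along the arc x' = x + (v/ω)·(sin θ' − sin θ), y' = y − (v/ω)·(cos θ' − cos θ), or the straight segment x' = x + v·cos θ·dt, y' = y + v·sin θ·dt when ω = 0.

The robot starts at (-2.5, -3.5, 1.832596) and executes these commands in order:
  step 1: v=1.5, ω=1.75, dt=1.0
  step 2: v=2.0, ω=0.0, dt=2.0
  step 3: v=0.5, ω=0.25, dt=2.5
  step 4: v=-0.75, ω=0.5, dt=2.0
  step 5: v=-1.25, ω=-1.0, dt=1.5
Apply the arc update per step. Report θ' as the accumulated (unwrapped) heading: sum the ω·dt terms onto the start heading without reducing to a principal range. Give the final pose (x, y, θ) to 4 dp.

step 1: θ'=3.5826 (R=0.8571) → pose (-3.6938, -2.9467, 3.5826)
step 2: θ'=3.5826 (straight) → pose (-7.3111, -4.6541, 3.5826)
step 3: θ'=4.2076 (R=2.0000) → pose (-8.2080, -5.4955, 4.2076)
step 4: θ'=5.2076 (R=-1.5000) → pose (-8.2011, -4.0572, 5.2076)
step 5: θ'=3.7076 (R=1.2500) → pose (-7.7716, -2.4082, 3.7076)

(-7.7716, -2.4082, 3.7076)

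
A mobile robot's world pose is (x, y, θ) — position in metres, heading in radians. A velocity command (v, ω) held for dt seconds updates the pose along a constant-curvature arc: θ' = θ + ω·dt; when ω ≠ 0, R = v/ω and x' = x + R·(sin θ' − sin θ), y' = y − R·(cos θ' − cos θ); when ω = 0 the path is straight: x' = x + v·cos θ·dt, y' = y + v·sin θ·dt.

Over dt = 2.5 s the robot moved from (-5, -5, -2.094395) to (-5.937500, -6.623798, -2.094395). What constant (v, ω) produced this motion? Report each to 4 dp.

v = 0.7500, ω = 0.0000

Δθ = -2.094395 − -2.094395 = 0.000000
ω = Δθ/dt = 0.000000/2.5 = 0.0000
ω = 0 → v = (Δx·cos θ + Δy·sin θ)/dt = 0.7500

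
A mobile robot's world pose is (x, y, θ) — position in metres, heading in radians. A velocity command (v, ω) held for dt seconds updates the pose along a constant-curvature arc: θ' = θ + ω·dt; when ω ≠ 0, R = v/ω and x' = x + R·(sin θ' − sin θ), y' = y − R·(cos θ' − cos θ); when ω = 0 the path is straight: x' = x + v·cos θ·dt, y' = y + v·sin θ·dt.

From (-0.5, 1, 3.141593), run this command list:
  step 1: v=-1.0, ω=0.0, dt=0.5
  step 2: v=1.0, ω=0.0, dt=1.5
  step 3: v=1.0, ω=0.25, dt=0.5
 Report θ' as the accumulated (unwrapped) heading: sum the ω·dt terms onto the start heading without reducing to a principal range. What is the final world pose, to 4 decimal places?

(-1.9987, 0.9688, 3.2666)

step 1: θ'=3.1416 (straight) → pose (0.0000, 1.0000, 3.1416)
step 2: θ'=3.1416 (straight) → pose (-1.5000, 1.0000, 3.1416)
step 3: θ'=3.2666 (R=4.0000) → pose (-1.9987, 0.9688, 3.2666)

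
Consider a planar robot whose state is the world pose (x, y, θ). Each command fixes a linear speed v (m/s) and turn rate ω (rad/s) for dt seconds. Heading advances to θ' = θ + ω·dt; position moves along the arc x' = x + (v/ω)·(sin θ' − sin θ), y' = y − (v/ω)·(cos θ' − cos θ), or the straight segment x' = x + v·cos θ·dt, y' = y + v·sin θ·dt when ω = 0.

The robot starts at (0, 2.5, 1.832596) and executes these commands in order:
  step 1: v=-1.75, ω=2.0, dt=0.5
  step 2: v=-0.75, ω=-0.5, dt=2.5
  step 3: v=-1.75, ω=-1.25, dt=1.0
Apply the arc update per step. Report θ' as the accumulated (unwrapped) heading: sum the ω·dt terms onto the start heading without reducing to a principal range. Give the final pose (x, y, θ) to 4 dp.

(0.6800, -0.8581, 0.3326)

step 1: θ'=2.8326 (R=-0.8750) → pose (0.5791, 1.8929, 2.8326)
step 2: θ'=1.5826 (R=1.5000) → pose (1.6228, 0.4816, 1.5826)
step 3: θ'=0.3326 (R=1.4000) → pose (0.6800, -0.8581, 0.3326)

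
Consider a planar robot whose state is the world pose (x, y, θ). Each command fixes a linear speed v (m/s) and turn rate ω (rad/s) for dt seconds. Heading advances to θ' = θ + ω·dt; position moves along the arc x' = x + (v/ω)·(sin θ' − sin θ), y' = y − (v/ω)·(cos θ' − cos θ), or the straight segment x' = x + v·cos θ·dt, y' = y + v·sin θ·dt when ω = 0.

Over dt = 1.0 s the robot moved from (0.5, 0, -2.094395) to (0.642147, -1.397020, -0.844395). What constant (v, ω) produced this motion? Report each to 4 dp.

Δθ = -0.844395 − -2.094395 = 1.250000
ω = Δθ/dt = 1.250000/1.0 = 1.2500
R = −Δy/(cos θ' − cos θ) = 1.2000
v = R·ω = 1.2000·1.2500 = 1.5000

v = 1.5000, ω = 1.2500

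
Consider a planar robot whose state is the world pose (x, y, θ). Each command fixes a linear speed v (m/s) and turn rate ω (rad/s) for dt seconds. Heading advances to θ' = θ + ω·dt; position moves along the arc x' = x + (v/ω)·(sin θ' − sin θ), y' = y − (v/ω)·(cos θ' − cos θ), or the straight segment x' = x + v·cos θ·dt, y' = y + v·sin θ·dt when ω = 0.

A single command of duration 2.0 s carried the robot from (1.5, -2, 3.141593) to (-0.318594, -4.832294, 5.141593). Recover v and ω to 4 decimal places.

Δθ = 5.141593 − 3.141593 = 2.000000
ω = Δθ/dt = 2.000000/2.0 = 1.0000
R = −Δy/(cos θ' − cos θ) = 2.0000
v = R·ω = 2.0000·1.0000 = 2.0000

v = 2.0000, ω = 1.0000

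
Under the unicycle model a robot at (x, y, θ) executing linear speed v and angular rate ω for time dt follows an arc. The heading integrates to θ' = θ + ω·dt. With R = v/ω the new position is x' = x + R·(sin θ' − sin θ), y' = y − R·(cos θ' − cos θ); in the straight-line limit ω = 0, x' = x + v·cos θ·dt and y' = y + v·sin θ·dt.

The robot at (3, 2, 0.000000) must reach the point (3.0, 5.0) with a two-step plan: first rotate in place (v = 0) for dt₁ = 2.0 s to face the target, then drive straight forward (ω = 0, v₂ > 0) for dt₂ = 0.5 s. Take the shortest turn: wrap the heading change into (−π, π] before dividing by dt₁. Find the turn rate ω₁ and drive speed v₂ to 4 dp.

heading to target = atan2(5−2, 3−3) = 1.5708
Δθ = wrap(1.5708 − 0.0000) = 1.5708; ω₁ = Δθ/dt₁ = 0.7854
distance = √((3−3)² + (5−2)²) = 3.0000; v₂ = distance/dt₂ = 6.0000

ω₁ = 0.7854, v₂ = 6.0000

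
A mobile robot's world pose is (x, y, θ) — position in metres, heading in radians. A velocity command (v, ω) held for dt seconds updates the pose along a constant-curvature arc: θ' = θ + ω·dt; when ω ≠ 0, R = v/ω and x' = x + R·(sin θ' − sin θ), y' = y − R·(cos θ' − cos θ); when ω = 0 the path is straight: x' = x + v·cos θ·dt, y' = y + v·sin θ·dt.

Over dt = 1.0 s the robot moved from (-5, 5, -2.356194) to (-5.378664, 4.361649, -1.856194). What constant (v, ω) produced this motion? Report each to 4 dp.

Δθ = -1.856194 − -2.356194 = 0.500000
ω = Δθ/dt = 0.500000/1.0 = 0.5000
R = −Δy/(cos θ' − cos θ) = 1.5000
v = R·ω = 1.5000·0.5000 = 0.7500

v = 0.7500, ω = 0.5000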